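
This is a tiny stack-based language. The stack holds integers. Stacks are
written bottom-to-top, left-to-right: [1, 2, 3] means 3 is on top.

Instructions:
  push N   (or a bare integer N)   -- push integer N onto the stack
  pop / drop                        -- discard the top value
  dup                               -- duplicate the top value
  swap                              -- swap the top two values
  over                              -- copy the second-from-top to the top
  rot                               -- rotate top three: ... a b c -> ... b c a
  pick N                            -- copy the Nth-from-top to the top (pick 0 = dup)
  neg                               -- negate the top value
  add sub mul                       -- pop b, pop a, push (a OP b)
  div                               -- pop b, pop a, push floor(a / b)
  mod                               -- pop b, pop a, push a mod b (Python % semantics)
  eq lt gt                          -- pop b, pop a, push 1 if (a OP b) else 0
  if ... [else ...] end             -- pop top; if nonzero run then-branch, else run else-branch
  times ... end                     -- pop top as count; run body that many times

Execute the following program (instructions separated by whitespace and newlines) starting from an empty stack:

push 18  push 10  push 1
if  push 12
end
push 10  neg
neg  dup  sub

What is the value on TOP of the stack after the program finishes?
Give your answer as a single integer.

Answer: 0

Derivation:
After 'push 18': [18]
After 'push 10': [18, 10]
After 'push 1': [18, 10, 1]
After 'if': [18, 10]
After 'push 12': [18, 10, 12]
After 'push 10': [18, 10, 12, 10]
After 'neg': [18, 10, 12, -10]
After 'neg': [18, 10, 12, 10]
After 'dup': [18, 10, 12, 10, 10]
After 'sub': [18, 10, 12, 0]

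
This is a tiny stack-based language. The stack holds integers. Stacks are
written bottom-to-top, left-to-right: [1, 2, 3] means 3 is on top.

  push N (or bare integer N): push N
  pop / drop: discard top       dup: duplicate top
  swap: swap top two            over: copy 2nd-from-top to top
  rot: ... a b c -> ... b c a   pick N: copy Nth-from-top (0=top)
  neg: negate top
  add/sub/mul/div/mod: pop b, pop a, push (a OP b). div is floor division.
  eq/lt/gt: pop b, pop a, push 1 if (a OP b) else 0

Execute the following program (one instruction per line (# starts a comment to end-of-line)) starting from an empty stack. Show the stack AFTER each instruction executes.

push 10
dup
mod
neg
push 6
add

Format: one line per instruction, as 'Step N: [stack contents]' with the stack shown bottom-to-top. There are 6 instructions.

Step 1: [10]
Step 2: [10, 10]
Step 3: [0]
Step 4: [0]
Step 5: [0, 6]
Step 6: [6]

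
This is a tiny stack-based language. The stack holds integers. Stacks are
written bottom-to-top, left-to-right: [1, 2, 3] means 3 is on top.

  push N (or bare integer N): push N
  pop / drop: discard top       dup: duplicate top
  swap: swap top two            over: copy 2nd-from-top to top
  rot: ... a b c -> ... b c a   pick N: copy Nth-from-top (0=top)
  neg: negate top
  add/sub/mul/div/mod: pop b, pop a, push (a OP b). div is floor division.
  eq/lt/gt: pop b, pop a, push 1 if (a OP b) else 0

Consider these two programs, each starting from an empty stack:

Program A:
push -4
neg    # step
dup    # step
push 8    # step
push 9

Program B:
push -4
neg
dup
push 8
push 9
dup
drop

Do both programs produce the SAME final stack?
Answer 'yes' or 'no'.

Program A trace:
  After 'push -4': [-4]
  After 'neg': [4]
  After 'dup': [4, 4]
  After 'push 8': [4, 4, 8]
  After 'push 9': [4, 4, 8, 9]
Program A final stack: [4, 4, 8, 9]

Program B trace:
  After 'push -4': [-4]
  After 'neg': [4]
  After 'dup': [4, 4]
  After 'push 8': [4, 4, 8]
  After 'push 9': [4, 4, 8, 9]
  After 'dup': [4, 4, 8, 9, 9]
  After 'drop': [4, 4, 8, 9]
Program B final stack: [4, 4, 8, 9]
Same: yes

Answer: yes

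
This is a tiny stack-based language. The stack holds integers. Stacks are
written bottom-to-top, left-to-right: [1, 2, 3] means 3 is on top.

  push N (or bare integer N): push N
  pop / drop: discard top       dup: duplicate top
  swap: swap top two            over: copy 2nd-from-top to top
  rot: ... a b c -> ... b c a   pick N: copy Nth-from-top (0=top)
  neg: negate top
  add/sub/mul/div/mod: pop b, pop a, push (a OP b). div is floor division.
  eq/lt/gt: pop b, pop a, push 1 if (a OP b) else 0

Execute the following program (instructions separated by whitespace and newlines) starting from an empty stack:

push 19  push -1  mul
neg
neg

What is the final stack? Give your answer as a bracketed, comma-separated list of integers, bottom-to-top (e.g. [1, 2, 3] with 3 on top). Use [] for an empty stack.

After 'push 19': [19]
After 'push -1': [19, -1]
After 'mul': [-19]
After 'neg': [19]
After 'neg': [-19]

Answer: [-19]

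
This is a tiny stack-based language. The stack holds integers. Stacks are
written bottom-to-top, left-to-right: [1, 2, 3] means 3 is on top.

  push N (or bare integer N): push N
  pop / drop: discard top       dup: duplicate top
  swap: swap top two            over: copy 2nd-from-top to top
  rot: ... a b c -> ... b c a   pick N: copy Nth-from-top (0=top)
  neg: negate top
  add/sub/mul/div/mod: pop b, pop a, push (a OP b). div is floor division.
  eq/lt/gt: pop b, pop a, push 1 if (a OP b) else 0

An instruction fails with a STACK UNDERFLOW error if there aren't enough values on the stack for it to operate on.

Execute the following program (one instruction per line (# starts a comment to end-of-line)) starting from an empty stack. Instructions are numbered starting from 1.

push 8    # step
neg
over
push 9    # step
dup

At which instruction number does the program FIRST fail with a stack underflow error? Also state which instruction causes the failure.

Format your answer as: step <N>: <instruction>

Step 1 ('push 8'): stack = [8], depth = 1
Step 2 ('neg'): stack = [-8], depth = 1
Step 3 ('over'): needs 2 value(s) but depth is 1 — STACK UNDERFLOW

Answer: step 3: over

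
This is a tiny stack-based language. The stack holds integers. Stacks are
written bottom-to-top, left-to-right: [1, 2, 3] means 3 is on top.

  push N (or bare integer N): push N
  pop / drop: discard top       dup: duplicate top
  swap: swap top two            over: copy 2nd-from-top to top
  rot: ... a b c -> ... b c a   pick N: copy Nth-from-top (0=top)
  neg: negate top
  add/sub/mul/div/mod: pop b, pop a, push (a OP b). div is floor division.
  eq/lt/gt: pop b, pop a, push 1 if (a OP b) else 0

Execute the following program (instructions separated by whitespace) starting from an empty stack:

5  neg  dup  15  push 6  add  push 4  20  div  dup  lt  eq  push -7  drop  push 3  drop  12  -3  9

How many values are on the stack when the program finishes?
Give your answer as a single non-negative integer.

After 'push 5': stack = [5] (depth 1)
After 'neg': stack = [-5] (depth 1)
After 'dup': stack = [-5, -5] (depth 2)
After 'push 15': stack = [-5, -5, 15] (depth 3)
After 'push 6': stack = [-5, -5, 15, 6] (depth 4)
After 'add': stack = [-5, -5, 21] (depth 3)
After 'push 4': stack = [-5, -5, 21, 4] (depth 4)
After 'push 20': stack = [-5, -5, 21, 4, 20] (depth 5)
After 'div': stack = [-5, -5, 21, 0] (depth 4)
After 'dup': stack = [-5, -5, 21, 0, 0] (depth 5)
After 'lt': stack = [-5, -5, 21, 0] (depth 4)
After 'eq': stack = [-5, -5, 0] (depth 3)
After 'push -7': stack = [-5, -5, 0, -7] (depth 4)
After 'drop': stack = [-5, -5, 0] (depth 3)
After 'push 3': stack = [-5, -5, 0, 3] (depth 4)
After 'drop': stack = [-5, -5, 0] (depth 3)
After 'push 12': stack = [-5, -5, 0, 12] (depth 4)
After 'push -3': stack = [-5, -5, 0, 12, -3] (depth 5)
After 'push 9': stack = [-5, -5, 0, 12, -3, 9] (depth 6)

Answer: 6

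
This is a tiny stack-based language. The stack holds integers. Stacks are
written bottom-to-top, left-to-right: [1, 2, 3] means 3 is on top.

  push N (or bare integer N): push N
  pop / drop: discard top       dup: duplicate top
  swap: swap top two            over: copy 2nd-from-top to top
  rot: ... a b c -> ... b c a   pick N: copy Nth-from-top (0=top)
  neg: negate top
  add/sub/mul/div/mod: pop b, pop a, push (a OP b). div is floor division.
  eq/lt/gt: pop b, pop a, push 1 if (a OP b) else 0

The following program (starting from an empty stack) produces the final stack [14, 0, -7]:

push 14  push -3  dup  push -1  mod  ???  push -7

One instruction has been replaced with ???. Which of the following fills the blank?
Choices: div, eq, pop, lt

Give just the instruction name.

Stack before ???: [14, -3, 0]
Stack after ???:  [14, 0]
Checking each choice:
  div: division by zero
  eq: MATCH
  pop: produces [14, -3, -7]
  lt: produces [14, 1, -7]


Answer: eq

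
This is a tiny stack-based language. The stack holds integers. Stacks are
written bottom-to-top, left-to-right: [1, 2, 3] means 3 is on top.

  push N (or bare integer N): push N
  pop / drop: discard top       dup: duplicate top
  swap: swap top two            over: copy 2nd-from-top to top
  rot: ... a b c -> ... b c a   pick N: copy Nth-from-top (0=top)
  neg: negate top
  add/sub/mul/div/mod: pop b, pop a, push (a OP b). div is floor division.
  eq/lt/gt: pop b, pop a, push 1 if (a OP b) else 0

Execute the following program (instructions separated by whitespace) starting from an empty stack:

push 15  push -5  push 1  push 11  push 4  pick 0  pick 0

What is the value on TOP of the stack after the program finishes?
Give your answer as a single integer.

After 'push 15': [15]
After 'push -5': [15, -5]
After 'push 1': [15, -5, 1]
After 'push 11': [15, -5, 1, 11]
After 'push 4': [15, -5, 1, 11, 4]
After 'pick 0': [15, -5, 1, 11, 4, 4]
After 'pick 0': [15, -5, 1, 11, 4, 4, 4]

Answer: 4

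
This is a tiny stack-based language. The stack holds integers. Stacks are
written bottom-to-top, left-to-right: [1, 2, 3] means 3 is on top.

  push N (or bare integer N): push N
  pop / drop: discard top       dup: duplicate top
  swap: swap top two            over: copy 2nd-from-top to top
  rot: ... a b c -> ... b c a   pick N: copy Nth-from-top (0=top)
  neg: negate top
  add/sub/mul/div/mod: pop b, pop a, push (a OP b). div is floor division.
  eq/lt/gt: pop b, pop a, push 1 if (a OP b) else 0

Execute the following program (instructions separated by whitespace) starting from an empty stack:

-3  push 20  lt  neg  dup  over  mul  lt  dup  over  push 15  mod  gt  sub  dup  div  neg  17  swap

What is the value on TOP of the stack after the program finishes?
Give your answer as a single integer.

Answer: -1

Derivation:
After 'push -3': [-3]
After 'push 20': [-3, 20]
After 'lt': [1]
After 'neg': [-1]
After 'dup': [-1, -1]
After 'over': [-1, -1, -1]
After 'mul': [-1, 1]
After 'lt': [1]
After 'dup': [1, 1]
After 'over': [1, 1, 1]
After 'push 15': [1, 1, 1, 15]
After 'mod': [1, 1, 1]
After 'gt': [1, 0]
After 'sub': [1]
After 'dup': [1, 1]
After 'div': [1]
After 'neg': [-1]
After 'push 17': [-1, 17]
After 'swap': [17, -1]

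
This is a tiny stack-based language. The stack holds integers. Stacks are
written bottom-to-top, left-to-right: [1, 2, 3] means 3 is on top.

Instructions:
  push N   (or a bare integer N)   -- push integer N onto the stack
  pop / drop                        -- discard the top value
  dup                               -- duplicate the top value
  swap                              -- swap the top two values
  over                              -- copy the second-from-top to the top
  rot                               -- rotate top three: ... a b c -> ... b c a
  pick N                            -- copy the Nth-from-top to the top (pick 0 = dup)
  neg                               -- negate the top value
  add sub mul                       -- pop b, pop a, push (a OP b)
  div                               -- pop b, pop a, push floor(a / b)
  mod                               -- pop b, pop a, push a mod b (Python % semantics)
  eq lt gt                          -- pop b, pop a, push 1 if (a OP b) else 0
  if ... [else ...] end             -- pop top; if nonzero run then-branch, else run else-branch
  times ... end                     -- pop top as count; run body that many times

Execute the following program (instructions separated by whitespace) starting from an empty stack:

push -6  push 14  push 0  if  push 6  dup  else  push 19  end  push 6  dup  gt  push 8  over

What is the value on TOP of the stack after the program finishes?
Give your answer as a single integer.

After 'push -6': [-6]
After 'push 14': [-6, 14]
After 'push 0': [-6, 14, 0]
After 'if': [-6, 14]
After 'push 19': [-6, 14, 19]
After 'push 6': [-6, 14, 19, 6]
After 'dup': [-6, 14, 19, 6, 6]
After 'gt': [-6, 14, 19, 0]
After 'push 8': [-6, 14, 19, 0, 8]
After 'over': [-6, 14, 19, 0, 8, 0]

Answer: 0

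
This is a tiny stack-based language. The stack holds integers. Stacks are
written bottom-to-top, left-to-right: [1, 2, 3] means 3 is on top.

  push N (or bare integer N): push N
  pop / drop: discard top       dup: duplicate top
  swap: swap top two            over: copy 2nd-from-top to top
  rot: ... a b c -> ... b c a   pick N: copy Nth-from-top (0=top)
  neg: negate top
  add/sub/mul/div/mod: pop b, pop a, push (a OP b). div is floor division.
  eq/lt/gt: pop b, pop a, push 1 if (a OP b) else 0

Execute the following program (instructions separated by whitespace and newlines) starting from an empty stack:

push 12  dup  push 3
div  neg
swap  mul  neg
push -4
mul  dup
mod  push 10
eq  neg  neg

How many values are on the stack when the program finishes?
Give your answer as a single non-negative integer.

Answer: 1

Derivation:
After 'push 12': stack = [12] (depth 1)
After 'dup': stack = [12, 12] (depth 2)
After 'push 3': stack = [12, 12, 3] (depth 3)
After 'div': stack = [12, 4] (depth 2)
After 'neg': stack = [12, -4] (depth 2)
After 'swap': stack = [-4, 12] (depth 2)
After 'mul': stack = [-48] (depth 1)
After 'neg': stack = [48] (depth 1)
After 'push -4': stack = [48, -4] (depth 2)
After 'mul': stack = [-192] (depth 1)
After 'dup': stack = [-192, -192] (depth 2)
After 'mod': stack = [0] (depth 1)
After 'push 10': stack = [0, 10] (depth 2)
After 'eq': stack = [0] (depth 1)
After 'neg': stack = [0] (depth 1)
After 'neg': stack = [0] (depth 1)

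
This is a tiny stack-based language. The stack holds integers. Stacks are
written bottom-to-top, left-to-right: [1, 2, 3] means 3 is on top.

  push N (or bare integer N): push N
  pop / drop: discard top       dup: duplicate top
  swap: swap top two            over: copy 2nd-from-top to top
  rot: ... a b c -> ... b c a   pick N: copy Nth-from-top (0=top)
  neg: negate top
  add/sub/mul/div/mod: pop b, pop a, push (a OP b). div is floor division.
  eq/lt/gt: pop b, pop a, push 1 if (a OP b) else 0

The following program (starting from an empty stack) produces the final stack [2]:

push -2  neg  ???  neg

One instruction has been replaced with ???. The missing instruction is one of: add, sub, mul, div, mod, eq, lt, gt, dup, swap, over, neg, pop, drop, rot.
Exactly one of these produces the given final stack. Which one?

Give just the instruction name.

Answer: neg

Derivation:
Stack before ???: [2]
Stack after ???:  [-2]
The instruction that transforms [2] -> [-2] is: neg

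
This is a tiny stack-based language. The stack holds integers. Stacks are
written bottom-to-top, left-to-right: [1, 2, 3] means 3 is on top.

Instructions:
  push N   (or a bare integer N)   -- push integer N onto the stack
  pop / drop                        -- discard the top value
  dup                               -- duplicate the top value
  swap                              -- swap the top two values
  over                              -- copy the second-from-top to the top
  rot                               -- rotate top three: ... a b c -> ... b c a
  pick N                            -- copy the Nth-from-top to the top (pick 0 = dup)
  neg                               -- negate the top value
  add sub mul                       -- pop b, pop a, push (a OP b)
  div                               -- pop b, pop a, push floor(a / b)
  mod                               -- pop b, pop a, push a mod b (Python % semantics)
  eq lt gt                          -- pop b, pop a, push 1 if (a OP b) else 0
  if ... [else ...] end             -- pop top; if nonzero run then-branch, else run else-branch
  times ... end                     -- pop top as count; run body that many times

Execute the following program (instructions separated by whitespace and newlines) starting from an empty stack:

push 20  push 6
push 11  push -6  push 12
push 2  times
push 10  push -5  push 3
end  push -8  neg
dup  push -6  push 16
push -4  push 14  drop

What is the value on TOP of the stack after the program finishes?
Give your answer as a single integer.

Answer: -4

Derivation:
After 'push 20': [20]
After 'push 6': [20, 6]
After 'push 11': [20, 6, 11]
After 'push -6': [20, 6, 11, -6]
After 'push 12': [20, 6, 11, -6, 12]
After 'push 2': [20, 6, 11, -6, 12, 2]
After 'times': [20, 6, 11, -6, 12]
After 'push 10': [20, 6, 11, -6, 12, 10]
After 'push -5': [20, 6, 11, -6, 12, 10, -5]
After 'push 3': [20, 6, 11, -6, 12, 10, -5, 3]
  ...
After 'push -5': [20, 6, 11, -6, 12, 10, -5, 3, 10, -5]
After 'push 3': [20, 6, 11, -6, 12, 10, -5, 3, 10, -5, 3]
After 'push -8': [20, 6, 11, -6, 12, 10, -5, 3, 10, -5, 3, -8]
After 'neg': [20, 6, 11, -6, 12, 10, -5, 3, 10, -5, 3, 8]
After 'dup': [20, 6, 11, -6, 12, 10, -5, 3, 10, -5, 3, 8, 8]
After 'push -6': [20, 6, 11, -6, 12, 10, -5, 3, 10, -5, 3, 8, 8, -6]
After 'push 16': [20, 6, 11, -6, 12, 10, -5, 3, 10, -5, 3, 8, 8, -6, 16]
After 'push -4': [20, 6, 11, -6, 12, 10, -5, 3, 10, -5, 3, 8, 8, -6, 16, -4]
After 'push 14': [20, 6, 11, -6, 12, 10, -5, 3, 10, -5, 3, 8, 8, -6, 16, -4, 14]
After 'drop': [20, 6, 11, -6, 12, 10, -5, 3, 10, -5, 3, 8, 8, -6, 16, -4]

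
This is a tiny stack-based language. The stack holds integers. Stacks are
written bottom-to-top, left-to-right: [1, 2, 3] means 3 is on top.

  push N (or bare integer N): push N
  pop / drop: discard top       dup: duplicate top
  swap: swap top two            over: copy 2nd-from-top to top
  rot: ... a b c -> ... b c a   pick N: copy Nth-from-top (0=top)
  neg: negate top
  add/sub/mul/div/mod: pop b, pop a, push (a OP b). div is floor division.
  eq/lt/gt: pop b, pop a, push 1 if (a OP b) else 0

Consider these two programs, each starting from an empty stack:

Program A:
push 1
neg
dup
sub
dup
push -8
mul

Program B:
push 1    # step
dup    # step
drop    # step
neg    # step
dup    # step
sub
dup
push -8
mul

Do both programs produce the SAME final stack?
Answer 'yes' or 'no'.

Program A trace:
  After 'push 1': [1]
  After 'neg': [-1]
  After 'dup': [-1, -1]
  After 'sub': [0]
  After 'dup': [0, 0]
  After 'push -8': [0, 0, -8]
  After 'mul': [0, 0]
Program A final stack: [0, 0]

Program B trace:
  After 'push 1': [1]
  After 'dup': [1, 1]
  After 'drop': [1]
  After 'neg': [-1]
  After 'dup': [-1, -1]
  After 'sub': [0]
  After 'dup': [0, 0]
  After 'push -8': [0, 0, -8]
  After 'mul': [0, 0]
Program B final stack: [0, 0]
Same: yes

Answer: yes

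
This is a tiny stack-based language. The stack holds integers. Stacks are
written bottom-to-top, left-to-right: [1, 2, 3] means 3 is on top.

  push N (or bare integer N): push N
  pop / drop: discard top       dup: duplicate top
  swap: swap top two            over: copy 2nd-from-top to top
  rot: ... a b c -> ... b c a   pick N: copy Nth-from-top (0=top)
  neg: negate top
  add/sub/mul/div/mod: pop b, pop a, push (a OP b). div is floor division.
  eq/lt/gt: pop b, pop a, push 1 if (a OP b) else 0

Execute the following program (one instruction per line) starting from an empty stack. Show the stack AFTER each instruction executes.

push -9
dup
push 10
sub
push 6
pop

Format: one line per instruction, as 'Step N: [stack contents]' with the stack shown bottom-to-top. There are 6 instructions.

Step 1: [-9]
Step 2: [-9, -9]
Step 3: [-9, -9, 10]
Step 4: [-9, -19]
Step 5: [-9, -19, 6]
Step 6: [-9, -19]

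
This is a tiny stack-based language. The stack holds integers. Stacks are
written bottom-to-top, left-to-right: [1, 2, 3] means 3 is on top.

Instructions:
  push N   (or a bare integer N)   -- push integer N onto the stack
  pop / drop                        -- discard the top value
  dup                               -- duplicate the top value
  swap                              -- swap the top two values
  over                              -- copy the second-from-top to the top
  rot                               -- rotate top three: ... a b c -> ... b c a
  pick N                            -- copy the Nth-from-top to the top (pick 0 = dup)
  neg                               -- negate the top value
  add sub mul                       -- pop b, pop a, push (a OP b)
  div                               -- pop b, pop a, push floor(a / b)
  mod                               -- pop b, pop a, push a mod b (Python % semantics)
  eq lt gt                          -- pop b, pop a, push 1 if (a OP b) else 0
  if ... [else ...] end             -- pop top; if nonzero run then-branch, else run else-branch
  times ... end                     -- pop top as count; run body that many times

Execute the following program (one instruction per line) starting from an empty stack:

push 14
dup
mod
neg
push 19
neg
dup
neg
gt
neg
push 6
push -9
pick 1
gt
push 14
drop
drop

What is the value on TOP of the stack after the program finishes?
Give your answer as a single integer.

Answer: 6

Derivation:
After 'push 14': [14]
After 'dup': [14, 14]
After 'mod': [0]
After 'neg': [0]
After 'push 19': [0, 19]
After 'neg': [0, -19]
After 'dup': [0, -19, -19]
After 'neg': [0, -19, 19]
After 'gt': [0, 0]
After 'neg': [0, 0]
After 'push 6': [0, 0, 6]
After 'push -9': [0, 0, 6, -9]
After 'pick 1': [0, 0, 6, -9, 6]
After 'gt': [0, 0, 6, 0]
After 'push 14': [0, 0, 6, 0, 14]
After 'drop': [0, 0, 6, 0]
After 'drop': [0, 0, 6]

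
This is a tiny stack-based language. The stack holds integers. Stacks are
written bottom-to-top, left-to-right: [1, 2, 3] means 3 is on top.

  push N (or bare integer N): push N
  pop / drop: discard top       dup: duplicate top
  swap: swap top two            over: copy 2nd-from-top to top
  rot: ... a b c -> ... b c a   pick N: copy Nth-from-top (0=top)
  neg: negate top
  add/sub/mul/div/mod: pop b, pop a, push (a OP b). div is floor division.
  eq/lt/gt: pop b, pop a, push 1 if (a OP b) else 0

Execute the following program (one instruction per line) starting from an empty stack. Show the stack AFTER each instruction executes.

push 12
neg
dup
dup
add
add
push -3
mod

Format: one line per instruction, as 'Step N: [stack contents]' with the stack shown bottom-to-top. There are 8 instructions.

Step 1: [12]
Step 2: [-12]
Step 3: [-12, -12]
Step 4: [-12, -12, -12]
Step 5: [-12, -24]
Step 6: [-36]
Step 7: [-36, -3]
Step 8: [0]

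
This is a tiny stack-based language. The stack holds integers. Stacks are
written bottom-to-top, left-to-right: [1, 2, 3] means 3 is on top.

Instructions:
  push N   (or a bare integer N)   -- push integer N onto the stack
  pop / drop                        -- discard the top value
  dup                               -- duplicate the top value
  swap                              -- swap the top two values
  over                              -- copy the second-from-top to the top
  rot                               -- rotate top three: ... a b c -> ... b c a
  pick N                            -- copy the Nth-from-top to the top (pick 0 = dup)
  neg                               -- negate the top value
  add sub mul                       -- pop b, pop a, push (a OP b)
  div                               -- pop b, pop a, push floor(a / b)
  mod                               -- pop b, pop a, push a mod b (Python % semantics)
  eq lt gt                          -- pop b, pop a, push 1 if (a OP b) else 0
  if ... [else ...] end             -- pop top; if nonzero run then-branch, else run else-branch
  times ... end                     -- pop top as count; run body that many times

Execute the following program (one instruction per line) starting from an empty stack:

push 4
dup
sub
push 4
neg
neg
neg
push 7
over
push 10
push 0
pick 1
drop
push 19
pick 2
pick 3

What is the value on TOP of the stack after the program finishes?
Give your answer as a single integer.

After 'push 4': [4]
After 'dup': [4, 4]
After 'sub': [0]
After 'push 4': [0, 4]
After 'neg': [0, -4]
After 'neg': [0, 4]
After 'neg': [0, -4]
After 'push 7': [0, -4, 7]
After 'over': [0, -4, 7, -4]
After 'push 10': [0, -4, 7, -4, 10]
After 'push 0': [0, -4, 7, -4, 10, 0]
After 'pick 1': [0, -4, 7, -4, 10, 0, 10]
After 'drop': [0, -4, 7, -4, 10, 0]
After 'push 19': [0, -4, 7, -4, 10, 0, 19]
After 'pick 2': [0, -4, 7, -4, 10, 0, 19, 10]
After 'pick 3': [0, -4, 7, -4, 10, 0, 19, 10, 10]

Answer: 10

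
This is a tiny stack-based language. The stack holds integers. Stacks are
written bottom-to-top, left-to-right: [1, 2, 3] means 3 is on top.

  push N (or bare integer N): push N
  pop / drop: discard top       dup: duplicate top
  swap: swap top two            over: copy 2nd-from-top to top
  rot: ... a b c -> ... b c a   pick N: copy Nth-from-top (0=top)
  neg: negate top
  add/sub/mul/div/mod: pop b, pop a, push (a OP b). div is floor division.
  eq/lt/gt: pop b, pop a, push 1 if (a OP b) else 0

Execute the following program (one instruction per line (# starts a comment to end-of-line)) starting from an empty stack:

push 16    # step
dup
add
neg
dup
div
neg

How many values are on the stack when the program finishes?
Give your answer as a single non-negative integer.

Answer: 1

Derivation:
After 'push 16': stack = [16] (depth 1)
After 'dup': stack = [16, 16] (depth 2)
After 'add': stack = [32] (depth 1)
After 'neg': stack = [-32] (depth 1)
After 'dup': stack = [-32, -32] (depth 2)
After 'div': stack = [1] (depth 1)
After 'neg': stack = [-1] (depth 1)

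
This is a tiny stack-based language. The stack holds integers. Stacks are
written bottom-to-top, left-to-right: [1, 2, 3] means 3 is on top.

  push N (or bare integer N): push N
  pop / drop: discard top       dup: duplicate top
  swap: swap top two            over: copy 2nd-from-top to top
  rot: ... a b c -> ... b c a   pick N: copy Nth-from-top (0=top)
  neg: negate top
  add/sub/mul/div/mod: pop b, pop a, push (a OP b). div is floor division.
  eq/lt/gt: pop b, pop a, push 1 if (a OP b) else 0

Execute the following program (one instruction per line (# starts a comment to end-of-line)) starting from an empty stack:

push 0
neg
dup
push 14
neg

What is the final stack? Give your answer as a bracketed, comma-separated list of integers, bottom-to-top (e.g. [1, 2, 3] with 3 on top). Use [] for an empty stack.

Answer: [0, 0, -14]

Derivation:
After 'push 0': [0]
After 'neg': [0]
After 'dup': [0, 0]
After 'push 14': [0, 0, 14]
After 'neg': [0, 0, -14]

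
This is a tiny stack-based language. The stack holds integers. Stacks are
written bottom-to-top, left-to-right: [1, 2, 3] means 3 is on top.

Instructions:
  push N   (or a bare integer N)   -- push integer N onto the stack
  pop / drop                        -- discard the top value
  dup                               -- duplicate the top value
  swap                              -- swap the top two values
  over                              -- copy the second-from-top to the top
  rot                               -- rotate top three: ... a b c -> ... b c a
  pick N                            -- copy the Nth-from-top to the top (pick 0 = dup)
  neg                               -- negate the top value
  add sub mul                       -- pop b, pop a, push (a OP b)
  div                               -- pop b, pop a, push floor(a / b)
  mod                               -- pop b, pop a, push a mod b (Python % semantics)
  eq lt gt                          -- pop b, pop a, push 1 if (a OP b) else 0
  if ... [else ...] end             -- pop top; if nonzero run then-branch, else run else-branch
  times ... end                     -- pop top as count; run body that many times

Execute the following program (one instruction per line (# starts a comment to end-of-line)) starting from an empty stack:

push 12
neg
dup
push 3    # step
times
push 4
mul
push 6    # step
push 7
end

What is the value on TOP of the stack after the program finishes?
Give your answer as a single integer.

After 'push 12': [12]
After 'neg': [-12]
After 'dup': [-12, -12]
After 'push 3': [-12, -12, 3]
After 'times': [-12, -12]
After 'push 4': [-12, -12, 4]
After 'mul': [-12, -48]
After 'push 6': [-12, -48, 6]
After 'push 7': [-12, -48, 6, 7]
After 'push 4': [-12, -48, 6, 7, 4]
After 'mul': [-12, -48, 6, 28]
After 'push 6': [-12, -48, 6, 28, 6]
After 'push 7': [-12, -48, 6, 28, 6, 7]
After 'push 4': [-12, -48, 6, 28, 6, 7, 4]
After 'mul': [-12, -48, 6, 28, 6, 28]
After 'push 6': [-12, -48, 6, 28, 6, 28, 6]
After 'push 7': [-12, -48, 6, 28, 6, 28, 6, 7]

Answer: 7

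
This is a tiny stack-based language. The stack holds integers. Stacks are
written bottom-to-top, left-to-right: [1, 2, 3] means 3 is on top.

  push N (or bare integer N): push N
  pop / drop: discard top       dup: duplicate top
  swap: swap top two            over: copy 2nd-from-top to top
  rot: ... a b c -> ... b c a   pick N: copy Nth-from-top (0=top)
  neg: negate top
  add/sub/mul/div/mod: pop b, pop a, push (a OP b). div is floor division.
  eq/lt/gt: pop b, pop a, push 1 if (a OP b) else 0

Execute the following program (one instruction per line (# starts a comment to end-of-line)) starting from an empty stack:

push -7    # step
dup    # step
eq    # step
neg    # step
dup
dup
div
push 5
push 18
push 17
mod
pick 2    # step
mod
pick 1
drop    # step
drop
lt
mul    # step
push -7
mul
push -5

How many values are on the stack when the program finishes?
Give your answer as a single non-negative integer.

After 'push -7': stack = [-7] (depth 1)
After 'dup': stack = [-7, -7] (depth 2)
After 'eq': stack = [1] (depth 1)
After 'neg': stack = [-1] (depth 1)
After 'dup': stack = [-1, -1] (depth 2)
After 'dup': stack = [-1, -1, -1] (depth 3)
After 'div': stack = [-1, 1] (depth 2)
After 'push 5': stack = [-1, 1, 5] (depth 3)
After 'push 18': stack = [-1, 1, 5, 18] (depth 4)
After 'push 17': stack = [-1, 1, 5, 18, 17] (depth 5)
  ...
After 'pick 2': stack = [-1, 1, 5, 1, 1] (depth 5)
After 'mod': stack = [-1, 1, 5, 0] (depth 4)
After 'pick 1': stack = [-1, 1, 5, 0, 5] (depth 5)
After 'drop': stack = [-1, 1, 5, 0] (depth 4)
After 'drop': stack = [-1, 1, 5] (depth 3)
After 'lt': stack = [-1, 1] (depth 2)
After 'mul': stack = [-1] (depth 1)
After 'push -7': stack = [-1, -7] (depth 2)
After 'mul': stack = [7] (depth 1)
After 'push -5': stack = [7, -5] (depth 2)

Answer: 2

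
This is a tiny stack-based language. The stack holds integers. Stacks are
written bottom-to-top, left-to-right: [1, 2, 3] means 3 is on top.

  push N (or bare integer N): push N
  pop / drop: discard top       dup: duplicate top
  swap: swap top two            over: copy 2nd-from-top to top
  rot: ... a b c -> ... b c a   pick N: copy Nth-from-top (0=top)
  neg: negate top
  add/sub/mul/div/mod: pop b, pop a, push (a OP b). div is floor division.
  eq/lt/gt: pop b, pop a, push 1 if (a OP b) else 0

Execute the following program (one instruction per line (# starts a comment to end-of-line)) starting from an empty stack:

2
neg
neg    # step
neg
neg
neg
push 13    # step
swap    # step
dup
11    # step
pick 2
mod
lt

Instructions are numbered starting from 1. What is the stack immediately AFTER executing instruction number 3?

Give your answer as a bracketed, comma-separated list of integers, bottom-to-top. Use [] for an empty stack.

Answer: [2]

Derivation:
Step 1 ('2'): [2]
Step 2 ('neg'): [-2]
Step 3 ('neg'): [2]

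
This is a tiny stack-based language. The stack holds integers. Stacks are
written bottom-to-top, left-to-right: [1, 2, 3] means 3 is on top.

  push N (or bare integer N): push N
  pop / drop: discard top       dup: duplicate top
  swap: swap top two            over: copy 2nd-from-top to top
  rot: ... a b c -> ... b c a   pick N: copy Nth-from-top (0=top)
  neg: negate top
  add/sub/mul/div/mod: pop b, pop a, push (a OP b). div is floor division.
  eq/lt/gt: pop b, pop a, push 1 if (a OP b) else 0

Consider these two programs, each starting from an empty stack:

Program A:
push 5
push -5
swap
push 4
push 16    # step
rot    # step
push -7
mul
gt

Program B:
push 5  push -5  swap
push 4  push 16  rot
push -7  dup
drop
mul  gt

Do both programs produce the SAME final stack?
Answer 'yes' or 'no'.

Program A trace:
  After 'push 5': [5]
  After 'push -5': [5, -5]
  After 'swap': [-5, 5]
  After 'push 4': [-5, 5, 4]
  After 'push 16': [-5, 5, 4, 16]
  After 'rot': [-5, 4, 16, 5]
  After 'push -7': [-5, 4, 16, 5, -7]
  After 'mul': [-5, 4, 16, -35]
  After 'gt': [-5, 4, 1]
Program A final stack: [-5, 4, 1]

Program B trace:
  After 'push 5': [5]
  After 'push -5': [5, -5]
  After 'swap': [-5, 5]
  After 'push 4': [-5, 5, 4]
  After 'push 16': [-5, 5, 4, 16]
  After 'rot': [-5, 4, 16, 5]
  After 'push -7': [-5, 4, 16, 5, -7]
  After 'dup': [-5, 4, 16, 5, -7, -7]
  After 'drop': [-5, 4, 16, 5, -7]
  After 'mul': [-5, 4, 16, -35]
  After 'gt': [-5, 4, 1]
Program B final stack: [-5, 4, 1]
Same: yes

Answer: yes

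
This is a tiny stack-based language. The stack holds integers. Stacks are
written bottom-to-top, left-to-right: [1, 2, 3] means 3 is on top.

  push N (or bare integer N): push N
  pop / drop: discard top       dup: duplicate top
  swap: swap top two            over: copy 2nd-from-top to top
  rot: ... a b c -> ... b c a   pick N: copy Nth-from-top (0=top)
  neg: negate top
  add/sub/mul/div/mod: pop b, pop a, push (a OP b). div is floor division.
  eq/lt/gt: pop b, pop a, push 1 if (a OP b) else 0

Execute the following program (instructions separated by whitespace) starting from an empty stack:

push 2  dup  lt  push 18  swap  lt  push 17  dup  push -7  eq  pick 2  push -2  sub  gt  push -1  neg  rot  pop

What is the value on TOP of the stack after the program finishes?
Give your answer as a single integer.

Answer: 1

Derivation:
After 'push 2': [2]
After 'dup': [2, 2]
After 'lt': [0]
After 'push 18': [0, 18]
After 'swap': [18, 0]
After 'lt': [0]
After 'push 17': [0, 17]
After 'dup': [0, 17, 17]
After 'push -7': [0, 17, 17, -7]
After 'eq': [0, 17, 0]
After 'pick 2': [0, 17, 0, 0]
After 'push -2': [0, 17, 0, 0, -2]
After 'sub': [0, 17, 0, 2]
After 'gt': [0, 17, 0]
After 'push -1': [0, 17, 0, -1]
After 'neg': [0, 17, 0, 1]
After 'rot': [0, 0, 1, 17]
After 'pop': [0, 0, 1]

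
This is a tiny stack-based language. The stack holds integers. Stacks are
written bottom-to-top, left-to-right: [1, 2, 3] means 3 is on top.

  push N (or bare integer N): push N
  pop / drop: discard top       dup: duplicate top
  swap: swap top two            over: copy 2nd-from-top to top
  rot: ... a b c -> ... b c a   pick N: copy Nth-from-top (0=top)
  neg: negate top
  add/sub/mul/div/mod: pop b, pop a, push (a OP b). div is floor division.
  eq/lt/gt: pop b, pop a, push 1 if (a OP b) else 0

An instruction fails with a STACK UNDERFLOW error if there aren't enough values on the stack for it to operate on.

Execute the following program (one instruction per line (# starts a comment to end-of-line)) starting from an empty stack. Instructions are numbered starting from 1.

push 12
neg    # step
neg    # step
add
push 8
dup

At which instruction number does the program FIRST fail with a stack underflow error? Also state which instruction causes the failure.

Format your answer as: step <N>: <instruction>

Answer: step 4: add

Derivation:
Step 1 ('push 12'): stack = [12], depth = 1
Step 2 ('neg'): stack = [-12], depth = 1
Step 3 ('neg'): stack = [12], depth = 1
Step 4 ('add'): needs 2 value(s) but depth is 1 — STACK UNDERFLOW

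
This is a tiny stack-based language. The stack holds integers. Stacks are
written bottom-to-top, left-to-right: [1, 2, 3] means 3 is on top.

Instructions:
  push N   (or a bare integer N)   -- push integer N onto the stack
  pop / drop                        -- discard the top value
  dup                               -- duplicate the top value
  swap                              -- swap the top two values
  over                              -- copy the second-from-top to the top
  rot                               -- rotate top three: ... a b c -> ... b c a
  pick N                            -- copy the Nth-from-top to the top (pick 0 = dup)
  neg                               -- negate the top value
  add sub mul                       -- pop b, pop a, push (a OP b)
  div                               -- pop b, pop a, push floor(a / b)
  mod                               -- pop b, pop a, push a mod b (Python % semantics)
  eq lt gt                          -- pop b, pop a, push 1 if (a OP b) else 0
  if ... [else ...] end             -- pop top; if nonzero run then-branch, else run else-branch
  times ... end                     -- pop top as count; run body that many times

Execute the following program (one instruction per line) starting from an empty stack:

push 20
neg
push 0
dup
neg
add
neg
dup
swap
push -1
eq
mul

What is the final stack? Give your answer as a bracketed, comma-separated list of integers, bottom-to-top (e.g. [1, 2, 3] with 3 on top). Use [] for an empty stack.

Answer: [-20, 0]

Derivation:
After 'push 20': [20]
After 'neg': [-20]
After 'push 0': [-20, 0]
After 'dup': [-20, 0, 0]
After 'neg': [-20, 0, 0]
After 'add': [-20, 0]
After 'neg': [-20, 0]
After 'dup': [-20, 0, 0]
After 'swap': [-20, 0, 0]
After 'push -1': [-20, 0, 0, -1]
After 'eq': [-20, 0, 0]
After 'mul': [-20, 0]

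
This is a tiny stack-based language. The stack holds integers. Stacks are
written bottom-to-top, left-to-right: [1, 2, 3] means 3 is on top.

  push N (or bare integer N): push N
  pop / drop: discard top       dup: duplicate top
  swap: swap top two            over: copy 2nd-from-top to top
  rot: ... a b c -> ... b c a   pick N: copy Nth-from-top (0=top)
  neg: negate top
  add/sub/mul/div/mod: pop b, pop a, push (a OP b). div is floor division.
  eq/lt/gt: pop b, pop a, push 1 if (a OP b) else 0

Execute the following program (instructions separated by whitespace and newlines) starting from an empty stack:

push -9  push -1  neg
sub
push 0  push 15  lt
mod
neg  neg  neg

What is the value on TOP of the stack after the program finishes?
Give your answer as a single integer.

After 'push -9': [-9]
After 'push -1': [-9, -1]
After 'neg': [-9, 1]
After 'sub': [-10]
After 'push 0': [-10, 0]
After 'push 15': [-10, 0, 15]
After 'lt': [-10, 1]
After 'mod': [0]
After 'neg': [0]
After 'neg': [0]
After 'neg': [0]

Answer: 0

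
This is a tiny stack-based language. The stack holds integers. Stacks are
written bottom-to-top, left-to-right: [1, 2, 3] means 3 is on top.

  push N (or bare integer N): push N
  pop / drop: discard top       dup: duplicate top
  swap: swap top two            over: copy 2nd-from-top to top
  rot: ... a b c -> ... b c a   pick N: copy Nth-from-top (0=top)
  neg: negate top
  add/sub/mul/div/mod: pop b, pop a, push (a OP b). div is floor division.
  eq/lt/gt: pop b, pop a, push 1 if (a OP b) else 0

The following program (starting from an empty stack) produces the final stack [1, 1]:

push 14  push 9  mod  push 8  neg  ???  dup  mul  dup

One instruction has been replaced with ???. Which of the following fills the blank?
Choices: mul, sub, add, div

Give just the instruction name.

Answer: div

Derivation:
Stack before ???: [5, -8]
Stack after ???:  [-1]
Checking each choice:
  mul: produces [1600, 1600]
  sub: produces [169, 169]
  add: produces [9, 9]
  div: MATCH


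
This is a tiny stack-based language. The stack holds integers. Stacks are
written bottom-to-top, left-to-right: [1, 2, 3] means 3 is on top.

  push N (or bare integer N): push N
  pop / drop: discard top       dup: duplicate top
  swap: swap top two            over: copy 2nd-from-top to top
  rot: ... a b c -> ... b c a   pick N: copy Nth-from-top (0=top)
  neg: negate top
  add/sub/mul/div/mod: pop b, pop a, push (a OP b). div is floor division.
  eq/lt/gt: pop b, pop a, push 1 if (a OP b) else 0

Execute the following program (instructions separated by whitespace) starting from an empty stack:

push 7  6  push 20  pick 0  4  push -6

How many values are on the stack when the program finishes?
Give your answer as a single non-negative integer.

Answer: 6

Derivation:
After 'push 7': stack = [7] (depth 1)
After 'push 6': stack = [7, 6] (depth 2)
After 'push 20': stack = [7, 6, 20] (depth 3)
After 'pick 0': stack = [7, 6, 20, 20] (depth 4)
After 'push 4': stack = [7, 6, 20, 20, 4] (depth 5)
After 'push -6': stack = [7, 6, 20, 20, 4, -6] (depth 6)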